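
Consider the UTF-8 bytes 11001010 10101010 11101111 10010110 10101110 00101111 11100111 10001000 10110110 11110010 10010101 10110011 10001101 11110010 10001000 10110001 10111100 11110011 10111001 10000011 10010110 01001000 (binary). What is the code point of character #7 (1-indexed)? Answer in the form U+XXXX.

U+F90D6

Offset 0: leading byte 0xCA = 11001010 → 2-byte char #1 = CA AA.
Offset 2: leading byte 0xEF = 11101111 → 3-byte char #2 = EF 96 AE.
Offset 5: leading byte 0x2F = 00101111 → 1-byte char #3 = 2F.
Offset 6: leading byte 0xE7 = 11100111 → 3-byte char #4 = E7 88 B6.
Offset 9: leading byte 0xF2 = 11110010 → 4-byte char #5 = F2 95 B3 8D.
Offset 13: leading byte 0xF2 = 11110010 → 4-byte char #6 = F2 88 B1 BC.
Offset 17: leading byte 0xF3 = 11110011 → 4-byte char #7 = F3 B9 83 96.
Leading byte 0xF3 = 11110011 matches 11110xxx → 4-byte sequence.
Byte 1: 0xF3 = 11110011, payload 011 (3 bits).
Byte 2: 0xB9 = 10111001 (10xxxxxx ✓), payload 111001.
Byte 3: 0x83 = 10000011 (10xxxxxx ✓), payload 000011.
Byte 4: 0x96 = 10010110 (10xxxxxx ✓), payload 010110.
Concatenate: 011111001000011010110 = 0xF90D6 (21 bits → U+F90D6).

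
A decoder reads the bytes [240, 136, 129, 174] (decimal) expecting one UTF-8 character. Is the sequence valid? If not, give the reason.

Leading byte 0xF0 = 11110000 → 4-byte form.
Continuation bytes all match 10xxxxxx. Payload decodes to 0x806E.
But 0x806E < 0x10000, the minimum for a 4-byte sequence — this is an overlong encoding.

invalid (overlong encoding)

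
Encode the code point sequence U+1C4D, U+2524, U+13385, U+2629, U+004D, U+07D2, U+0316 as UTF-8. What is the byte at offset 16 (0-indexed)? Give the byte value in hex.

U+1C4D → 3-byte form E1 B1 8D at offsets 0–2.
U+2524 → 3-byte form E2 94 A4 at offsets 3–5.
U+13385 → 4-byte form F0 93 8E 85 at offsets 6–9.
U+2629 → 3-byte form E2 98 A9 at offsets 10–12.
U+004D → 1-byte form 4D at offsets 13–13.
U+07D2 → 2-byte form DF 92 at offsets 14–15.
U+0316 → 2-byte form CC 96 at offsets 16–17.
Offset 16 falls in char 7's range; it's byte 1 of CC 96 = 0xCC.

0xCC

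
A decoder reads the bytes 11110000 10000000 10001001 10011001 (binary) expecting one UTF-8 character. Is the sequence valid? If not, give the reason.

Leading byte 0xF0 = 11110000 → 4-byte form.
Continuation bytes all match 10xxxxxx. Payload decodes to 0x259.
But 0x259 < 0x10000, the minimum for a 4-byte sequence — this is an overlong encoding.

invalid (overlong encoding)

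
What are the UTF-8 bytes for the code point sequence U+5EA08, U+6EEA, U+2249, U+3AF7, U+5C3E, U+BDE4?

U+5EA08: 4-byte form → F1 9E A8 88.
U+6EEA: 3-byte form → E6 BB AA.
U+2249: 3-byte form → E2 89 89.
U+3AF7: 3-byte form → E3 AB B7.
U+5C3E: 3-byte form → E5 B0 BE.
U+BDE4: 3-byte form → EB B7 A4.
Concatenated (19 bytes): F1 9E A8 88 E6 BB AA E2 89 89 E3 AB B7 E5 B0 BE EB B7 A4.

F1 9E A8 88 E6 BB AA E2 89 89 E3 AB B7 E5 B0 BE EB B7 A4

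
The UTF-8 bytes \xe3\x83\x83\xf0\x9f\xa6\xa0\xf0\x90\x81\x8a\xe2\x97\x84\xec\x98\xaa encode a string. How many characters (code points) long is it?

5

Byte at offset 0: 0xE3 = 11100011 → 3-byte char (#1). Advance 3.
Byte at offset 3: 0xF0 = 11110000 → 4-byte char (#2). Advance 4.
Byte at offset 7: 0xF0 = 11110000 → 4-byte char (#3). Advance 4.
Byte at offset 11: 0xE2 = 11100010 → 3-byte char (#4). Advance 3.
Byte at offset 14: 0xEC = 11101100 → 3-byte char (#5). Advance 3.
Reached end at offset 17 after 5 code points.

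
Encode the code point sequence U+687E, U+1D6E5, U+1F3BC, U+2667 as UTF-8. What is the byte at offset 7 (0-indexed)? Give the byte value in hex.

U+687E → 3-byte form E6 A1 BE at offsets 0–2.
U+1D6E5 → 4-byte form F0 9D 9B A5 at offsets 3–6.
U+1F3BC → 4-byte form F0 9F 8E BC at offsets 7–10.
Offset 7 falls in char 3's range; it's byte 1 of F0 9F 8E BC = 0xF0.

0xF0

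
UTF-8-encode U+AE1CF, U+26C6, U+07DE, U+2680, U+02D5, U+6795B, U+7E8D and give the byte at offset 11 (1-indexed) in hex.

0x9A

1-indexed offset 11 is 0-indexed offset 10.
U+AE1CF → 4-byte form F2 AE 87 8F at offsets 0–3.
U+26C6 → 3-byte form E2 9B 86 at offsets 4–6.
U+07DE → 2-byte form DF 9E at offsets 7–8.
U+2680 → 3-byte form E2 9A 80 at offsets 9–11.
Offset 10 falls in char 4's range; it's byte 2 of E2 9A 80 = 0x9A.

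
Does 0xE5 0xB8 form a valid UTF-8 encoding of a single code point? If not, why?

invalid (sequence truncated)

Leading byte 0xE5 = 11100101 → 3-byte form, but only 2 bytes are present.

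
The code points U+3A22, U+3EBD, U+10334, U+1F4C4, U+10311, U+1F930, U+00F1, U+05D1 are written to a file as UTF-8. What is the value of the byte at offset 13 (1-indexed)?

1-indexed offset 13 is 0-indexed offset 12.
U+3A22 → 3-byte form E3 A8 A2 at offsets 0–2.
U+3EBD → 3-byte form E3 BA BD at offsets 3–5.
U+10334 → 4-byte form F0 90 8C B4 at offsets 6–9.
U+1F4C4 → 4-byte form F0 9F 93 84 at offsets 10–13.
Offset 12 falls in char 4's range; it's byte 3 of F0 9F 93 84 = 0x93.

0x93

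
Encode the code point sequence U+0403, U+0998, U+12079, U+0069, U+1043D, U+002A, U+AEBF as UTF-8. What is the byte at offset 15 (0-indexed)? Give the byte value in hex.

U+0403 → 2-byte form D0 83 at offsets 0–1.
U+0998 → 3-byte form E0 A6 98 at offsets 2–4.
U+12079 → 4-byte form F0 92 81 B9 at offsets 5–8.
U+0069 → 1-byte form 69 at offsets 9–9.
U+1043D → 4-byte form F0 90 90 BD at offsets 10–13.
U+002A → 1-byte form 2A at offsets 14–14.
U+AEBF → 3-byte form EA BA BF at offsets 15–17.
Offset 15 falls in char 7's range; it's byte 1 of EA BA BF = 0xEA.

0xEA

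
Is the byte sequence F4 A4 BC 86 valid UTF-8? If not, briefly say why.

invalid (encodes a value above U+10FFFF)

Leading byte 0xF4 = 11110100 → 4-byte form.
Payload = 0x124F06, which exceeds U+10FFFF, the maximum Unicode code point. (Leading bytes F5–FF, or F4 followed by ≥ 0x90, are invalid.)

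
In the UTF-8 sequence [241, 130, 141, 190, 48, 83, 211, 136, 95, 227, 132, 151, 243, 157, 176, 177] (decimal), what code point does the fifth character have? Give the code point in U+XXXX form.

Offset 0: leading byte 0xF1 = 11110001 → 4-byte char #1 = F1 82 8D BE.
Offset 4: leading byte 0x30 = 00110000 → 1-byte char #2 = 30.
Offset 5: leading byte 0x53 = 01010011 → 1-byte char #3 = 53.
Offset 6: leading byte 0xD3 = 11010011 → 2-byte char #4 = D3 88.
Offset 8: leading byte 0x5F = 01011111 → 1-byte char #5 = 5F.
Leading byte 0x5F = 01011111 matches 0xxxxxxx → 1-byte sequence.
Byte 1: 0x5F = 01011111, payload 1011111 (7 bits).
Concatenate: 1011111 = 0x5F (7 bits → U+005F).

U+005F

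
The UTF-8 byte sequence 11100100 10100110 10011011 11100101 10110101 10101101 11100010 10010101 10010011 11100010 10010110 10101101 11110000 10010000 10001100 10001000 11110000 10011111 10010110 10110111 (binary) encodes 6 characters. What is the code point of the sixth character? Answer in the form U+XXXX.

U+1F5B7

Offset 0: leading byte 0xE4 = 11100100 → 3-byte char #1 = E4 A6 9B.
Offset 3: leading byte 0xE5 = 11100101 → 3-byte char #2 = E5 B5 AD.
Offset 6: leading byte 0xE2 = 11100010 → 3-byte char #3 = E2 95 93.
Offset 9: leading byte 0xE2 = 11100010 → 3-byte char #4 = E2 96 AD.
Offset 12: leading byte 0xF0 = 11110000 → 4-byte char #5 = F0 90 8C 88.
Offset 16: leading byte 0xF0 = 11110000 → 4-byte char #6 = F0 9F 96 B7.
Leading byte 0xF0 = 11110000 matches 11110xxx → 4-byte sequence.
Byte 1: 0xF0 = 11110000, payload 000 (3 bits).
Byte 2: 0x9F = 10011111 (10xxxxxx ✓), payload 011111.
Byte 3: 0x96 = 10010110 (10xxxxxx ✓), payload 010110.
Byte 4: 0xB7 = 10110111 (10xxxxxx ✓), payload 110111.
Concatenate: 000011111010110110111 = 0x1F5B7 (21 bits → U+1F5B7).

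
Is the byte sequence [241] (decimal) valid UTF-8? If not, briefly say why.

Leading byte 0xF1 = 11110001 → 4-byte form, but only 1 byte is present.

invalid (sequence truncated)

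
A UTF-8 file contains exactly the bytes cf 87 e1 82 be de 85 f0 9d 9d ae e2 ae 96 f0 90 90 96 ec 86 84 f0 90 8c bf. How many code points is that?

8

Byte at offset 0: 0xCF = 11001111 → 2-byte char (#1). Advance 2.
Byte at offset 2: 0xE1 = 11100001 → 3-byte char (#2). Advance 3.
Byte at offset 5: 0xDE = 11011110 → 2-byte char (#3). Advance 2.
Byte at offset 7: 0xF0 = 11110000 → 4-byte char (#4). Advance 4.
Byte at offset 11: 0xE2 = 11100010 → 3-byte char (#5). Advance 3.
Byte at offset 14: 0xF0 = 11110000 → 4-byte char (#6). Advance 4.
Byte at offset 18: 0xEC = 11101100 → 3-byte char (#7). Advance 3.
Byte at offset 21: 0xF0 = 11110000 → 4-byte char (#8). Advance 4.
Reached end at offset 25 after 8 code points.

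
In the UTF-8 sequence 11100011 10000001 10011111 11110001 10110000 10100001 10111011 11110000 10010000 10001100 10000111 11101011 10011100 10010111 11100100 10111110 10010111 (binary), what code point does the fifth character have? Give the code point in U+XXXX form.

U+4F97

Offset 0: leading byte 0xE3 = 11100011 → 3-byte char #1 = E3 81 9F.
Offset 3: leading byte 0xF1 = 11110001 → 4-byte char #2 = F1 B0 A1 BB.
Offset 7: leading byte 0xF0 = 11110000 → 4-byte char #3 = F0 90 8C 87.
Offset 11: leading byte 0xEB = 11101011 → 3-byte char #4 = EB 9C 97.
Offset 14: leading byte 0xE4 = 11100100 → 3-byte char #5 = E4 BE 97.
Leading byte 0xE4 = 11100100 matches 1110xxxx → 3-byte sequence.
Byte 1: 0xE4 = 11100100, payload 0100 (4 bits).
Byte 2: 0xBE = 10111110 (10xxxxxx ✓), payload 111110.
Byte 3: 0x97 = 10010111 (10xxxxxx ✓), payload 010111.
Concatenate: 0100111110010111 = 0x4F97 (16 bits → U+4F97).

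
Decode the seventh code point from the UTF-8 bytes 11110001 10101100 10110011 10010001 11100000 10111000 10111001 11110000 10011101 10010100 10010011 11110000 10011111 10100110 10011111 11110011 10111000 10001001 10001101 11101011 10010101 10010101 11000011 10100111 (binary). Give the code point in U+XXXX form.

Offset 0: leading byte 0xF1 = 11110001 → 4-byte char #1 = F1 AC B3 91.
Offset 4: leading byte 0xE0 = 11100000 → 3-byte char #2 = E0 B8 B9.
Offset 7: leading byte 0xF0 = 11110000 → 4-byte char #3 = F0 9D 94 93.
Offset 11: leading byte 0xF0 = 11110000 → 4-byte char #4 = F0 9F A6 9F.
Offset 15: leading byte 0xF3 = 11110011 → 4-byte char #5 = F3 B8 89 8D.
Offset 19: leading byte 0xEB = 11101011 → 3-byte char #6 = EB 95 95.
Offset 22: leading byte 0xC3 = 11000011 → 2-byte char #7 = C3 A7.
Leading byte 0xC3 = 11000011 matches 110xxxxx → 2-byte sequence.
Byte 1: 0xC3 = 11000011, payload 00011 (5 bits).
Byte 2: 0xA7 = 10100111 (10xxxxxx ✓), payload 100111.
Concatenate: 00011100111 = 0xE7 (11 bits → U+00E7).

U+00E7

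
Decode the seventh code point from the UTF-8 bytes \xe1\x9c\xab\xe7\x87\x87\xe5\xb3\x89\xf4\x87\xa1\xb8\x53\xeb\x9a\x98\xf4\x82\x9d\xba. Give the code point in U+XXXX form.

Offset 0: leading byte 0xE1 = 11100001 → 3-byte char #1 = E1 9C AB.
Offset 3: leading byte 0xE7 = 11100111 → 3-byte char #2 = E7 87 87.
Offset 6: leading byte 0xE5 = 11100101 → 3-byte char #3 = E5 B3 89.
Offset 9: leading byte 0xF4 = 11110100 → 4-byte char #4 = F4 87 A1 B8.
Offset 13: leading byte 0x53 = 01010011 → 1-byte char #5 = 53.
Offset 14: leading byte 0xEB = 11101011 → 3-byte char #6 = EB 9A 98.
Offset 17: leading byte 0xF4 = 11110100 → 4-byte char #7 = F4 82 9D BA.
Leading byte 0xF4 = 11110100 matches 11110xxx → 4-byte sequence.
Byte 1: 0xF4 = 11110100, payload 100 (3 bits).
Byte 2: 0x82 = 10000010 (10xxxxxx ✓), payload 000010.
Byte 3: 0x9D = 10011101 (10xxxxxx ✓), payload 011101.
Byte 4: 0xBA = 10111010 (10xxxxxx ✓), payload 111010.
Concatenate: 100000010011101111010 = 0x10277A (21 bits → U+10277A).

U+10277A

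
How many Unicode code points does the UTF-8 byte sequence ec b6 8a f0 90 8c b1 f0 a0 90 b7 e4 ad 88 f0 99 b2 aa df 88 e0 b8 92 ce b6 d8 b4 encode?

9

Byte at offset 0: 0xEC = 11101100 → 3-byte char (#1). Advance 3.
Byte at offset 3: 0xF0 = 11110000 → 4-byte char (#2). Advance 4.
Byte at offset 7: 0xF0 = 11110000 → 4-byte char (#3). Advance 4.
Byte at offset 11: 0xE4 = 11100100 → 3-byte char (#4). Advance 3.
Byte at offset 14: 0xF0 = 11110000 → 4-byte char (#5). Advance 4.
Byte at offset 18: 0xDF = 11011111 → 2-byte char (#6). Advance 2.
Byte at offset 20: 0xE0 = 11100000 → 3-byte char (#7). Advance 3.
Byte at offset 23: 0xCE = 11001110 → 2-byte char (#8). Advance 2.
Byte at offset 25: 0xD8 = 11011000 → 2-byte char (#9). Advance 2.
Reached end at offset 27 after 9 code points.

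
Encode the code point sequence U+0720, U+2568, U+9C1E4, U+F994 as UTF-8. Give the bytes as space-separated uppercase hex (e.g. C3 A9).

U+0720: 2-byte form → DC A0.
U+2568: 3-byte form → E2 95 A8.
U+9C1E4: 4-byte form → F2 9C 87 A4.
U+F994: 3-byte form → EF A6 94.
Concatenated (12 bytes): DC A0 E2 95 A8 F2 9C 87 A4 EF A6 94.

DC A0 E2 95 A8 F2 9C 87 A4 EF A6 94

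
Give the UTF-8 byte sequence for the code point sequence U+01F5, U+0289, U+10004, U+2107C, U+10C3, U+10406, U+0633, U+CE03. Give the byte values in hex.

U+01F5: 2-byte form → C7 B5.
U+0289: 2-byte form → CA 89.
U+10004: 4-byte form → F0 90 80 84.
U+2107C: 4-byte form → F0 A1 81 BC.
U+10C3: 3-byte form → E1 83 83.
U+10406: 4-byte form → F0 90 90 86.
U+0633: 2-byte form → D8 B3.
U+CE03: 3-byte form → EC B8 83.
Concatenated (24 bytes): C7 B5 CA 89 F0 90 80 84 F0 A1 81 BC E1 83 83 F0 90 90 86 D8 B3 EC B8 83.

C7 B5 CA 89 F0 90 80 84 F0 A1 81 BC E1 83 83 F0 90 90 86 D8 B3 EC B8 83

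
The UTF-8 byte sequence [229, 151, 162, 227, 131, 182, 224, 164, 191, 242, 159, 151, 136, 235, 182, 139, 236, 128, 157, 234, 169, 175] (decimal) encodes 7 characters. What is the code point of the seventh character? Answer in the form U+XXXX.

U+AA6F

Offset 0: leading byte 0xE5 = 11100101 → 3-byte char #1 = E5 97 A2.
Offset 3: leading byte 0xE3 = 11100011 → 3-byte char #2 = E3 83 B6.
Offset 6: leading byte 0xE0 = 11100000 → 3-byte char #3 = E0 A4 BF.
Offset 9: leading byte 0xF2 = 11110010 → 4-byte char #4 = F2 9F 97 88.
Offset 13: leading byte 0xEB = 11101011 → 3-byte char #5 = EB B6 8B.
Offset 16: leading byte 0xEC = 11101100 → 3-byte char #6 = EC 80 9D.
Offset 19: leading byte 0xEA = 11101010 → 3-byte char #7 = EA A9 AF.
Leading byte 0xEA = 11101010 matches 1110xxxx → 3-byte sequence.
Byte 1: 0xEA = 11101010, payload 1010 (4 bits).
Byte 2: 0xA9 = 10101001 (10xxxxxx ✓), payload 101001.
Byte 3: 0xAF = 10101111 (10xxxxxx ✓), payload 101111.
Concatenate: 1010101001101111 = 0xAA6F (16 bits → U+AA6F).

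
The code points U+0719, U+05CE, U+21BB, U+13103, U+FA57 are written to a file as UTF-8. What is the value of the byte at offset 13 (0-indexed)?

U+0719 → 2-byte form DC 99 at offsets 0–1.
U+05CE → 2-byte form D7 8E at offsets 2–3.
U+21BB → 3-byte form E2 86 BB at offsets 4–6.
U+13103 → 4-byte form F0 93 84 83 at offsets 7–10.
U+FA57 → 3-byte form EF A9 97 at offsets 11–13.
Offset 13 falls in char 5's range; it's byte 3 of EF A9 97 = 0x97.

0x97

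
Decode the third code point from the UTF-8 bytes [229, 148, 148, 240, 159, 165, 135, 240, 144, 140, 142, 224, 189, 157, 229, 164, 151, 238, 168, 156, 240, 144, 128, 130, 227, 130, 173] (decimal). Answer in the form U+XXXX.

U+1030E

Offset 0: leading byte 0xE5 = 11100101 → 3-byte char #1 = E5 94 94.
Offset 3: leading byte 0xF0 = 11110000 → 4-byte char #2 = F0 9F A5 87.
Offset 7: leading byte 0xF0 = 11110000 → 4-byte char #3 = F0 90 8C 8E.
Leading byte 0xF0 = 11110000 matches 11110xxx → 4-byte sequence.
Byte 1: 0xF0 = 11110000, payload 000 (3 bits).
Byte 2: 0x90 = 10010000 (10xxxxxx ✓), payload 010000.
Byte 3: 0x8C = 10001100 (10xxxxxx ✓), payload 001100.
Byte 4: 0x8E = 10001110 (10xxxxxx ✓), payload 001110.
Concatenate: 000010000001100001110 = 0x1030E (21 bits → U+1030E).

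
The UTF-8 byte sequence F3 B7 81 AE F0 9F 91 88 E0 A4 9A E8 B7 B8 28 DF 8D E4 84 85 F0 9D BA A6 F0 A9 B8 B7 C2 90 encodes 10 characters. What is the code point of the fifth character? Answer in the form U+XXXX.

U+0028

Offset 0: leading byte 0xF3 = 11110011 → 4-byte char #1 = F3 B7 81 AE.
Offset 4: leading byte 0xF0 = 11110000 → 4-byte char #2 = F0 9F 91 88.
Offset 8: leading byte 0xE0 = 11100000 → 3-byte char #3 = E0 A4 9A.
Offset 11: leading byte 0xE8 = 11101000 → 3-byte char #4 = E8 B7 B8.
Offset 14: leading byte 0x28 = 00101000 → 1-byte char #5 = 28.
Leading byte 0x28 = 00101000 matches 0xxxxxxx → 1-byte sequence.
Byte 1: 0x28 = 00101000, payload 0101000 (7 bits).
Concatenate: 0101000 = 0x28 (7 bits → U+0028).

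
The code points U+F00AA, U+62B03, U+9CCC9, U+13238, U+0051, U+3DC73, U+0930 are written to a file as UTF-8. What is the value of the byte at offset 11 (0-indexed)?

0x89

U+F00AA → 4-byte form F3 B0 82 AA at offsets 0–3.
U+62B03 → 4-byte form F1 A2 AC 83 at offsets 4–7.
U+9CCC9 → 4-byte form F2 9C B3 89 at offsets 8–11.
Offset 11 falls in char 3's range; it's byte 4 of F2 9C B3 89 = 0x89.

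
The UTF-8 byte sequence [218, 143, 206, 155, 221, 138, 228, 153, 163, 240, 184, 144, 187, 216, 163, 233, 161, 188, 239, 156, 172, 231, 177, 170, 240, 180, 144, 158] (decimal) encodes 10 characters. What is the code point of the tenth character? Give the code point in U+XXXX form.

U+3441E

Offset 0: leading byte 0xDA = 11011010 → 2-byte char #1 = DA 8F.
Offset 2: leading byte 0xCE = 11001110 → 2-byte char #2 = CE 9B.
Offset 4: leading byte 0xDD = 11011101 → 2-byte char #3 = DD 8A.
Offset 6: leading byte 0xE4 = 11100100 → 3-byte char #4 = E4 99 A3.
Offset 9: leading byte 0xF0 = 11110000 → 4-byte char #5 = F0 B8 90 BB.
Offset 13: leading byte 0xD8 = 11011000 → 2-byte char #6 = D8 A3.
Offset 15: leading byte 0xE9 = 11101001 → 3-byte char #7 = E9 A1 BC.
Offset 18: leading byte 0xEF = 11101111 → 3-byte char #8 = EF 9C AC.
Offset 21: leading byte 0xE7 = 11100111 → 3-byte char #9 = E7 B1 AA.
Offset 24: leading byte 0xF0 = 11110000 → 4-byte char #10 = F0 B4 90 9E.
Leading byte 0xF0 = 11110000 matches 11110xxx → 4-byte sequence.
Byte 1: 0xF0 = 11110000, payload 000 (3 bits).
Byte 2: 0xB4 = 10110100 (10xxxxxx ✓), payload 110100.
Byte 3: 0x90 = 10010000 (10xxxxxx ✓), payload 010000.
Byte 4: 0x9E = 10011110 (10xxxxxx ✓), payload 011110.
Concatenate: 000110100010000011110 = 0x3441E (21 bits → U+3441E).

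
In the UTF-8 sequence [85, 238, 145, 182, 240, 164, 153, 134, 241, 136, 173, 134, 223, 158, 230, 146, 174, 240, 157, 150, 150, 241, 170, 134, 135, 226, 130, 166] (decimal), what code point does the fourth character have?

Offset 0: leading byte 0x55 = 01010101 → 1-byte char #1 = 55.
Offset 1: leading byte 0xEE = 11101110 → 3-byte char #2 = EE 91 B6.
Offset 4: leading byte 0xF0 = 11110000 → 4-byte char #3 = F0 A4 99 86.
Offset 8: leading byte 0xF1 = 11110001 → 4-byte char #4 = F1 88 AD 86.
Leading byte 0xF1 = 11110001 matches 11110xxx → 4-byte sequence.
Byte 1: 0xF1 = 11110001, payload 001 (3 bits).
Byte 2: 0x88 = 10001000 (10xxxxxx ✓), payload 001000.
Byte 3: 0xAD = 10101101 (10xxxxxx ✓), payload 101101.
Byte 4: 0x86 = 10000110 (10xxxxxx ✓), payload 000110.
Concatenate: 001001000101101000110 = 0x48B46 (21 bits → U+48B46).

U+48B46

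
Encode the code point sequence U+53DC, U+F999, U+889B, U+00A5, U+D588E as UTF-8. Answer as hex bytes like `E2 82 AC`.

U+53DC: 3-byte form → E5 8F 9C.
U+F999: 3-byte form → EF A6 99.
U+889B: 3-byte form → E8 A2 9B.
U+00A5: 2-byte form → C2 A5.
U+D588E: 4-byte form → F3 95 A2 8E.
Concatenated (15 bytes): E5 8F 9C EF A6 99 E8 A2 9B C2 A5 F3 95 A2 8E.

E5 8F 9C EF A6 99 E8 A2 9B C2 A5 F3 95 A2 8E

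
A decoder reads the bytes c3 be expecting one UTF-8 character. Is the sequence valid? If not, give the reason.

valid

Leading byte 0xC3 = 11000011 → 2-byte form.
Continuation bytes 0xBE=10111110 all match 10xxxxxx.
Decoded value 0xFE is ≥ 0x80 (shortest form) and not a surrogate.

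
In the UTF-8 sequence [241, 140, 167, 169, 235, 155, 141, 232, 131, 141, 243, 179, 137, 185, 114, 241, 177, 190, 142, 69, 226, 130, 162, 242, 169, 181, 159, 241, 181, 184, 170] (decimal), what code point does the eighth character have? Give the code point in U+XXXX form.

Offset 0: leading byte 0xF1 = 11110001 → 4-byte char #1 = F1 8C A7 A9.
Offset 4: leading byte 0xEB = 11101011 → 3-byte char #2 = EB 9B 8D.
Offset 7: leading byte 0xE8 = 11101000 → 3-byte char #3 = E8 83 8D.
Offset 10: leading byte 0xF3 = 11110011 → 4-byte char #4 = F3 B3 89 B9.
Offset 14: leading byte 0x72 = 01110010 → 1-byte char #5 = 72.
Offset 15: leading byte 0xF1 = 11110001 → 4-byte char #6 = F1 B1 BE 8E.
Offset 19: leading byte 0x45 = 01000101 → 1-byte char #7 = 45.
Offset 20: leading byte 0xE2 = 11100010 → 3-byte char #8 = E2 82 A2.
Leading byte 0xE2 = 11100010 matches 1110xxxx → 3-byte sequence.
Byte 1: 0xE2 = 11100010, payload 0010 (4 bits).
Byte 2: 0x82 = 10000010 (10xxxxxx ✓), payload 000010.
Byte 3: 0xA2 = 10100010 (10xxxxxx ✓), payload 100010.
Concatenate: 0010000010100010 = 0x20A2 (16 bits → U+20A2).

U+20A2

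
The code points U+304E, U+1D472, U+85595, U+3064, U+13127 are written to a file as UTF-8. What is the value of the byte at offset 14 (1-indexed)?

0xA4

1-indexed offset 14 is 0-indexed offset 13.
U+304E → 3-byte form E3 81 8E at offsets 0–2.
U+1D472 → 4-byte form F0 9D 91 B2 at offsets 3–6.
U+85595 → 4-byte form F2 85 96 95 at offsets 7–10.
U+3064 → 3-byte form E3 81 A4 at offsets 11–13.
Offset 13 falls in char 4's range; it's byte 3 of E3 81 A4 = 0xA4.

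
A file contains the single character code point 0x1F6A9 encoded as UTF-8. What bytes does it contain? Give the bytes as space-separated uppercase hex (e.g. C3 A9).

F0 9F 9A A9

U+1F6A9 = 0x1F6A9 = 128681 decimal. In range U+10000–U+10FFFF → 4-byte form: 11110xxx 10xxxxxx 10xxxxxx 10xxxxxx.
Binary (21 bits): 000011111011010101001.
Split 3+6+6+6: 000 | 011111 | 011010 | 101001.
Byte 1: 11110000 = 0xF0.
Byte 2: 10011111 = 0x9F.
Byte 3: 10011010 = 0x9A.
Byte 4: 10101001 = 0xA9.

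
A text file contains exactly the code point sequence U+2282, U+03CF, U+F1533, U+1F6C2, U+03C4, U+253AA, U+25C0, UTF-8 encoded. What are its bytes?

E2 8A 82 CF 8F F3 B1 94 B3 F0 9F 9B 82 CF 84 F0 A5 8E AA E2 97 80

U+2282: 3-byte form → E2 8A 82.
U+03CF: 2-byte form → CF 8F.
U+F1533: 4-byte form → F3 B1 94 B3.
U+1F6C2: 4-byte form → F0 9F 9B 82.
U+03C4: 2-byte form → CF 84.
U+253AA: 4-byte form → F0 A5 8E AA.
U+25C0: 3-byte form → E2 97 80.
Concatenated (22 bytes): E2 8A 82 CF 8F F3 B1 94 B3 F0 9F 9B 82 CF 84 F0 A5 8E AA E2 97 80.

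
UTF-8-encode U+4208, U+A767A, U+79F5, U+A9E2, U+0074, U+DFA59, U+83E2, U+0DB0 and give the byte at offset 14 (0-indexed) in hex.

U+4208 → 3-byte form E4 88 88 at offsets 0–2.
U+A767A → 4-byte form F2 A7 99 BA at offsets 3–6.
U+79F5 → 3-byte form E7 A7 B5 at offsets 7–9.
U+A9E2 → 3-byte form EA A7 A2 at offsets 10–12.
U+0074 → 1-byte form 74 at offsets 13–13.
U+DFA59 → 4-byte form F3 9F A9 99 at offsets 14–17.
Offset 14 falls in char 6's range; it's byte 1 of F3 9F A9 99 = 0xF3.

0xF3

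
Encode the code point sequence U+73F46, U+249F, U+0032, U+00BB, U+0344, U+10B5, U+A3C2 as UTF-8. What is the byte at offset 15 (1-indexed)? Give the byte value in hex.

1-indexed offset 15 is 0-indexed offset 14.
U+73F46 → 4-byte form F1 B3 BD 86 at offsets 0–3.
U+249F → 3-byte form E2 92 9F at offsets 4–6.
U+0032 → 1-byte form 32 at offsets 7–7.
U+00BB → 2-byte form C2 BB at offsets 8–9.
U+0344 → 2-byte form CD 84 at offsets 10–11.
U+10B5 → 3-byte form E1 82 B5 at offsets 12–14.
Offset 14 falls in char 6's range; it's byte 3 of E1 82 B5 = 0xB5.

0xB5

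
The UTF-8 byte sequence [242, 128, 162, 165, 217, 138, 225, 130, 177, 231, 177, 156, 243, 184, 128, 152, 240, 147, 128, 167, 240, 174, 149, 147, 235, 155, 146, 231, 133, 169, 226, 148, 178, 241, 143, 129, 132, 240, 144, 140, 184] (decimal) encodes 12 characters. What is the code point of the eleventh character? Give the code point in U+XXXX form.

Offset 0: leading byte 0xF2 = 11110010 → 4-byte char #1 = F2 80 A2 A5.
Offset 4: leading byte 0xD9 = 11011001 → 2-byte char #2 = D9 8A.
Offset 6: leading byte 0xE1 = 11100001 → 3-byte char #3 = E1 82 B1.
Offset 9: leading byte 0xE7 = 11100111 → 3-byte char #4 = E7 B1 9C.
Offset 12: leading byte 0xF3 = 11110011 → 4-byte char #5 = F3 B8 80 98.
Offset 16: leading byte 0xF0 = 11110000 → 4-byte char #6 = F0 93 80 A7.
Offset 20: leading byte 0xF0 = 11110000 → 4-byte char #7 = F0 AE 95 93.
Offset 24: leading byte 0xEB = 11101011 → 3-byte char #8 = EB 9B 92.
Offset 27: leading byte 0xE7 = 11100111 → 3-byte char #9 = E7 85 A9.
Offset 30: leading byte 0xE2 = 11100010 → 3-byte char #10 = E2 94 B2.
Offset 33: leading byte 0xF1 = 11110001 → 4-byte char #11 = F1 8F 81 84.
Leading byte 0xF1 = 11110001 matches 11110xxx → 4-byte sequence.
Byte 1: 0xF1 = 11110001, payload 001 (3 bits).
Byte 2: 0x8F = 10001111 (10xxxxxx ✓), payload 001111.
Byte 3: 0x81 = 10000001 (10xxxxxx ✓), payload 000001.
Byte 4: 0x84 = 10000100 (10xxxxxx ✓), payload 000100.
Concatenate: 001001111000001000100 = 0x4F044 (21 bits → U+4F044).

U+4F044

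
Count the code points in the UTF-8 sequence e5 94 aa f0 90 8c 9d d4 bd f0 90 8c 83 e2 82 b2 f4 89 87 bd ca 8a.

Byte at offset 0: 0xE5 = 11100101 → 3-byte char (#1). Advance 3.
Byte at offset 3: 0xF0 = 11110000 → 4-byte char (#2). Advance 4.
Byte at offset 7: 0xD4 = 11010100 → 2-byte char (#3). Advance 2.
Byte at offset 9: 0xF0 = 11110000 → 4-byte char (#4). Advance 4.
Byte at offset 13: 0xE2 = 11100010 → 3-byte char (#5). Advance 3.
Byte at offset 16: 0xF4 = 11110100 → 4-byte char (#6). Advance 4.
Byte at offset 20: 0xCA = 11001010 → 2-byte char (#7). Advance 2.
Reached end at offset 22 after 7 code points.

7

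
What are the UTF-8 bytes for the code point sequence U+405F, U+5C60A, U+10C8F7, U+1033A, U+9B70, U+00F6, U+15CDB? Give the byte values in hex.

E4 81 9F F1 9C 98 8A F4 8C A3 B7 F0 90 8C BA E9 AD B0 C3 B6 F0 95 B3 9B

U+405F: 3-byte form → E4 81 9F.
U+5C60A: 4-byte form → F1 9C 98 8A.
U+10C8F7: 4-byte form → F4 8C A3 B7.
U+1033A: 4-byte form → F0 90 8C BA.
U+9B70: 3-byte form → E9 AD B0.
U+00F6: 2-byte form → C3 B6.
U+15CDB: 4-byte form → F0 95 B3 9B.
Concatenated (24 bytes): E4 81 9F F1 9C 98 8A F4 8C A3 B7 F0 90 8C BA E9 AD B0 C3 B6 F0 95 B3 9B.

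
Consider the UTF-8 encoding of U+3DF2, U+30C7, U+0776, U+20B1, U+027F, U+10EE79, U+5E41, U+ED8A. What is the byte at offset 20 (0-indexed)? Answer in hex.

U+3DF2 → 3-byte form E3 B7 B2 at offsets 0–2.
U+30C7 → 3-byte form E3 83 87 at offsets 3–5.
U+0776 → 2-byte form DD B6 at offsets 6–7.
U+20B1 → 3-byte form E2 82 B1 at offsets 8–10.
U+027F → 2-byte form C9 BF at offsets 11–12.
U+10EE79 → 4-byte form F4 8E B9 B9 at offsets 13–16.
U+5E41 → 3-byte form E5 B9 81 at offsets 17–19.
U+ED8A → 3-byte form EE B6 8A at offsets 20–22.
Offset 20 falls in char 8's range; it's byte 1 of EE B6 8A = 0xEE.

0xEE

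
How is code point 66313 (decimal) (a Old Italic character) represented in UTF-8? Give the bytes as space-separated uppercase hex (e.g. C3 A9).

F0 90 8C 89

U+10309 = 0x10309 = 66313 decimal. In range U+10000–U+10FFFF → 4-byte form: 11110xxx 10xxxxxx 10xxxxxx 10xxxxxx.
Binary (21 bits): 000010000001100001001.
Split 3+6+6+6: 000 | 010000 | 001100 | 001001.
Byte 1: 11110000 = 0xF0.
Byte 2: 10010000 = 0x90.
Byte 3: 10001100 = 0x8C.
Byte 4: 10001001 = 0x89.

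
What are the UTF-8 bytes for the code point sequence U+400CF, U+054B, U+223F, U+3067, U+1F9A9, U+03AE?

U+400CF: 4-byte form → F1 80 83 8F.
U+054B: 2-byte form → D5 8B.
U+223F: 3-byte form → E2 88 BF.
U+3067: 3-byte form → E3 81 A7.
U+1F9A9: 4-byte form → F0 9F A6 A9.
U+03AE: 2-byte form → CE AE.
Concatenated (18 bytes): F1 80 83 8F D5 8B E2 88 BF E3 81 A7 F0 9F A6 A9 CE AE.

F1 80 83 8F D5 8B E2 88 BF E3 81 A7 F0 9F A6 A9 CE AE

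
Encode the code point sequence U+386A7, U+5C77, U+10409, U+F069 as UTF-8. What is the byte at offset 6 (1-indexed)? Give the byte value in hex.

0xB1

1-indexed offset 6 is 0-indexed offset 5.
U+386A7 → 4-byte form F0 B8 9A A7 at offsets 0–3.
U+5C77 → 3-byte form E5 B1 B7 at offsets 4–6.
Offset 5 falls in char 2's range; it's byte 2 of E5 B1 B7 = 0xB1.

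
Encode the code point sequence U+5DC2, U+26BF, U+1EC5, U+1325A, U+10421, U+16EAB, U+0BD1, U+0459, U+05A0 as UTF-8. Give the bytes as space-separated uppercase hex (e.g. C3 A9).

U+5DC2: 3-byte form → E5 B7 82.
U+26BF: 3-byte form → E2 9A BF.
U+1EC5: 3-byte form → E1 BB 85.
U+1325A: 4-byte form → F0 93 89 9A.
U+10421: 4-byte form → F0 90 90 A1.
U+16EAB: 4-byte form → F0 96 BA AB.
U+0BD1: 3-byte form → E0 AF 91.
U+0459: 2-byte form → D1 99.
U+05A0: 2-byte form → D6 A0.
Concatenated (28 bytes): E5 B7 82 E2 9A BF E1 BB 85 F0 93 89 9A F0 90 90 A1 F0 96 BA AB E0 AF 91 D1 99 D6 A0.

E5 B7 82 E2 9A BF E1 BB 85 F0 93 89 9A F0 90 90 A1 F0 96 BA AB E0 AF 91 D1 99 D6 A0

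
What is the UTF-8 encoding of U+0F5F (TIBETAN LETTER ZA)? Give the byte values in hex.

U+0F5F = 0xF5F = 3935 decimal. In range U+0800–U+FFFF → 3-byte form: 1110xxxx 10xxxxxx 10xxxxxx.
Binary (16 bits): 0000111101011111.
Split 4+6+6: 0000 | 111101 | 011111.
Byte 1: 11100000 = 0xE0.
Byte 2: 10111101 = 0xBD.
Byte 3: 10011111 = 0x9F.

E0 BD 9F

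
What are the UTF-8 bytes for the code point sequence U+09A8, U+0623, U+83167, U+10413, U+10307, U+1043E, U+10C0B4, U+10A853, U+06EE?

U+09A8: 3-byte form → E0 A6 A8.
U+0623: 2-byte form → D8 A3.
U+83167: 4-byte form → F2 83 85 A7.
U+10413: 4-byte form → F0 90 90 93.
U+10307: 4-byte form → F0 90 8C 87.
U+1043E: 4-byte form → F0 90 90 BE.
U+10C0B4: 4-byte form → F4 8C 82 B4.
U+10A853: 4-byte form → F4 8A A1 93.
U+06EE: 2-byte form → DB AE.
Concatenated (31 bytes): E0 A6 A8 D8 A3 F2 83 85 A7 F0 90 90 93 F0 90 8C 87 F0 90 90 BE F4 8C 82 B4 F4 8A A1 93 DB AE.

E0 A6 A8 D8 A3 F2 83 85 A7 F0 90 90 93 F0 90 8C 87 F0 90 90 BE F4 8C 82 B4 F4 8A A1 93 DB AE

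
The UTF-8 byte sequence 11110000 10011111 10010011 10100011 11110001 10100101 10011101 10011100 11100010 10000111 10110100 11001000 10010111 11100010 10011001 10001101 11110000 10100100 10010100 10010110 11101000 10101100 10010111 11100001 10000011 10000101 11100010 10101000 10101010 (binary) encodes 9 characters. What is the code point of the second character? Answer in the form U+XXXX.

U+6575C

Offset 0: leading byte 0xF0 = 11110000 → 4-byte char #1 = F0 9F 93 A3.
Offset 4: leading byte 0xF1 = 11110001 → 4-byte char #2 = F1 A5 9D 9C.
Leading byte 0xF1 = 11110001 matches 11110xxx → 4-byte sequence.
Byte 1: 0xF1 = 11110001, payload 001 (3 bits).
Byte 2: 0xA5 = 10100101 (10xxxxxx ✓), payload 100101.
Byte 3: 0x9D = 10011101 (10xxxxxx ✓), payload 011101.
Byte 4: 0x9C = 10011100 (10xxxxxx ✓), payload 011100.
Concatenate: 001100101011101011100 = 0x6575C (21 bits → U+6575C).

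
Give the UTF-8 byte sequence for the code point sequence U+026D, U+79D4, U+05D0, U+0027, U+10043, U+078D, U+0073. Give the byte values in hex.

U+026D: 2-byte form → C9 AD.
U+79D4: 3-byte form → E7 A7 94.
U+05D0: 2-byte form → D7 90.
U+0027: 1-byte form → 27.
U+10043: 4-byte form → F0 90 81 83.
U+078D: 2-byte form → DE 8D.
U+0073: 1-byte form → 73.
Concatenated (15 bytes): C9 AD E7 A7 94 D7 90 27 F0 90 81 83 DE 8D 73.

C9 AD E7 A7 94 D7 90 27 F0 90 81 83 DE 8D 73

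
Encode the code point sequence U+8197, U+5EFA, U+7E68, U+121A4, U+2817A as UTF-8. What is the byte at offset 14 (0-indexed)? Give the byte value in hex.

U+8197 → 3-byte form E8 86 97 at offsets 0–2.
U+5EFA → 3-byte form E5 BB BA at offsets 3–5.
U+7E68 → 3-byte form E7 B9 A8 at offsets 6–8.
U+121A4 → 4-byte form F0 92 86 A4 at offsets 9–12.
U+2817A → 4-byte form F0 A8 85 BA at offsets 13–16.
Offset 14 falls in char 5's range; it's byte 2 of F0 A8 85 BA = 0xA8.

0xA8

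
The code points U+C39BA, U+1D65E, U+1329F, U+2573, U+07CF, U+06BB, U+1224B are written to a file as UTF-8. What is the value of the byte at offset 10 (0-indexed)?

0x8A

U+C39BA → 4-byte form F3 83 A6 BA at offsets 0–3.
U+1D65E → 4-byte form F0 9D 99 9E at offsets 4–7.
U+1329F → 4-byte form F0 93 8A 9F at offsets 8–11.
Offset 10 falls in char 3's range; it's byte 3 of F0 93 8A 9F = 0x8A.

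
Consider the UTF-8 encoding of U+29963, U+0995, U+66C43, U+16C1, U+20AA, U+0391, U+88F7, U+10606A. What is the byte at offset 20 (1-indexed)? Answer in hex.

1-indexed offset 20 is 0-indexed offset 19.
U+29963 → 4-byte form F0 A9 A5 A3 at offsets 0–3.
U+0995 → 3-byte form E0 A6 95 at offsets 4–6.
U+66C43 → 4-byte form F1 A6 B1 83 at offsets 7–10.
U+16C1 → 3-byte form E1 9B 81 at offsets 11–13.
U+20AA → 3-byte form E2 82 AA at offsets 14–16.
U+0391 → 2-byte form CE 91 at offsets 17–18.
U+88F7 → 3-byte form E8 A3 B7 at offsets 19–21.
Offset 19 falls in char 7's range; it's byte 1 of E8 A3 B7 = 0xE8.

0xE8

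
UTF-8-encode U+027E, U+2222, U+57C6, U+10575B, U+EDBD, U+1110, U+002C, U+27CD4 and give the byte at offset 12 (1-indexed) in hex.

1-indexed offset 12 is 0-indexed offset 11.
U+027E → 2-byte form C9 BE at offsets 0–1.
U+2222 → 3-byte form E2 88 A2 at offsets 2–4.
U+57C6 → 3-byte form E5 9F 86 at offsets 5–7.
U+10575B → 4-byte form F4 85 9D 9B at offsets 8–11.
Offset 11 falls in char 4's range; it's byte 4 of F4 85 9D 9B = 0x9B.

0x9B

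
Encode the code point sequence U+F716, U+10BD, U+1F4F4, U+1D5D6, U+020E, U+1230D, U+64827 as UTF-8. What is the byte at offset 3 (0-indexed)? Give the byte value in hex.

U+F716 → 3-byte form EF 9C 96 at offsets 0–2.
U+10BD → 3-byte form E1 82 BD at offsets 3–5.
Offset 3 falls in char 2's range; it's byte 1 of E1 82 BD = 0xE1.

0xE1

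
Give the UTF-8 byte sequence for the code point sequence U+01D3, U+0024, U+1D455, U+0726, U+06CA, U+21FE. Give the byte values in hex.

U+01D3: 2-byte form → C7 93.
U+0024: 1-byte form → 24.
U+1D455: 4-byte form → F0 9D 91 95.
U+0726: 2-byte form → DC A6.
U+06CA: 2-byte form → DB 8A.
U+21FE: 3-byte form → E2 87 BE.
Concatenated (14 bytes): C7 93 24 F0 9D 91 95 DC A6 DB 8A E2 87 BE.

C7 93 24 F0 9D 91 95 DC A6 DB 8A E2 87 BE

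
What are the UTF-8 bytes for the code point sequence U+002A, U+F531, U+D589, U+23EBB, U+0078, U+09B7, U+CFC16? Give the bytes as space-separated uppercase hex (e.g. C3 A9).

2A EF 94 B1 ED 96 89 F0 A3 BA BB 78 E0 A6 B7 F3 8F B0 96

U+002A: 1-byte form → 2A.
U+F531: 3-byte form → EF 94 B1.
U+D589: 3-byte form → ED 96 89.
U+23EBB: 4-byte form → F0 A3 BA BB.
U+0078: 1-byte form → 78.
U+09B7: 3-byte form → E0 A6 B7.
U+CFC16: 4-byte form → F3 8F B0 96.
Concatenated (19 bytes): 2A EF 94 B1 ED 96 89 F0 A3 BA BB 78 E0 A6 B7 F3 8F B0 96.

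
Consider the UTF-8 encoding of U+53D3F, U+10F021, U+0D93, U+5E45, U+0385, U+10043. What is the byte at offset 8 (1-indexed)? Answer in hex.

1-indexed offset 8 is 0-indexed offset 7.
U+53D3F → 4-byte form F1 93 B4 BF at offsets 0–3.
U+10F021 → 4-byte form F4 8F 80 A1 at offsets 4–7.
Offset 7 falls in char 2's range; it's byte 4 of F4 8F 80 A1 = 0xA1.

0xA1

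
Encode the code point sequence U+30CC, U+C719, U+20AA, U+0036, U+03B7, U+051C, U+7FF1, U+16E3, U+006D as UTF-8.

E3 83 8C EC 9C 99 E2 82 AA 36 CE B7 D4 9C E7 BF B1 E1 9B A3 6D

U+30CC: 3-byte form → E3 83 8C.
U+C719: 3-byte form → EC 9C 99.
U+20AA: 3-byte form → E2 82 AA.
U+0036: 1-byte form → 36.
U+03B7: 2-byte form → CE B7.
U+051C: 2-byte form → D4 9C.
U+7FF1: 3-byte form → E7 BF B1.
U+16E3: 3-byte form → E1 9B A3.
U+006D: 1-byte form → 6D.
Concatenated (21 bytes): E3 83 8C EC 9C 99 E2 82 AA 36 CE B7 D4 9C E7 BF B1 E1 9B A3 6D.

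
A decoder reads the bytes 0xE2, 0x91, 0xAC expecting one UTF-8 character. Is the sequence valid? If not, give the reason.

valid

Leading byte 0xE2 = 11100010 → 3-byte form.
Continuation bytes 0x91=10010001, 0xAC=10101100 all match 10xxxxxx.
Decoded value 0x246C is ≥ 0x800 (shortest form) and not a surrogate.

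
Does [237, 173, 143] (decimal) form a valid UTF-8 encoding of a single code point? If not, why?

invalid (encodes a surrogate (U+D800–U+DFFF))

Structurally a 3-byte sequence; payload = 0xDB4F.
But 0xDB4F is in U+D800–U+DFFF, the surrogate range. Surrogates are not Unicode scalar values and are forbidden in UTF-8.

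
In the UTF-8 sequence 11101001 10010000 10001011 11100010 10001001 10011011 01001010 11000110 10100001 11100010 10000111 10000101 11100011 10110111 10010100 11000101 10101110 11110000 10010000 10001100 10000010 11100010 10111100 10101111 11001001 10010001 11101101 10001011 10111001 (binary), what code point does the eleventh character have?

U+D2F9

Offset 0: leading byte 0xE9 = 11101001 → 3-byte char #1 = E9 90 8B.
Offset 3: leading byte 0xE2 = 11100010 → 3-byte char #2 = E2 89 9B.
Offset 6: leading byte 0x4A = 01001010 → 1-byte char #3 = 4A.
Offset 7: leading byte 0xC6 = 11000110 → 2-byte char #4 = C6 A1.
Offset 9: leading byte 0xE2 = 11100010 → 3-byte char #5 = E2 87 85.
Offset 12: leading byte 0xE3 = 11100011 → 3-byte char #6 = E3 B7 94.
Offset 15: leading byte 0xC5 = 11000101 → 2-byte char #7 = C5 AE.
Offset 17: leading byte 0xF0 = 11110000 → 4-byte char #8 = F0 90 8C 82.
Offset 21: leading byte 0xE2 = 11100010 → 3-byte char #9 = E2 BC AF.
Offset 24: leading byte 0xC9 = 11001001 → 2-byte char #10 = C9 91.
Offset 26: leading byte 0xED = 11101101 → 3-byte char #11 = ED 8B B9.
Leading byte 0xED = 11101101 matches 1110xxxx → 3-byte sequence.
Byte 1: 0xED = 11101101, payload 1101 (4 bits).
Byte 2: 0x8B = 10001011 (10xxxxxx ✓), payload 001011.
Byte 3: 0xB9 = 10111001 (10xxxxxx ✓), payload 111001.
Concatenate: 1101001011111001 = 0xD2F9 (16 bits → U+D2F9).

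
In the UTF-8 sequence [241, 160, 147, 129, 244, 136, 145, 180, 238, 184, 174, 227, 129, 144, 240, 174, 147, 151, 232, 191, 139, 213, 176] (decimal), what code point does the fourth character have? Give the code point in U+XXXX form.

Offset 0: leading byte 0xF1 = 11110001 → 4-byte char #1 = F1 A0 93 81.
Offset 4: leading byte 0xF4 = 11110100 → 4-byte char #2 = F4 88 91 B4.
Offset 8: leading byte 0xEE = 11101110 → 3-byte char #3 = EE B8 AE.
Offset 11: leading byte 0xE3 = 11100011 → 3-byte char #4 = E3 81 90.
Leading byte 0xE3 = 11100011 matches 1110xxxx → 3-byte sequence.
Byte 1: 0xE3 = 11100011, payload 0011 (4 bits).
Byte 2: 0x81 = 10000001 (10xxxxxx ✓), payload 000001.
Byte 3: 0x90 = 10010000 (10xxxxxx ✓), payload 010000.
Concatenate: 0011000001010000 = 0x3050 (16 bits → U+3050).

U+3050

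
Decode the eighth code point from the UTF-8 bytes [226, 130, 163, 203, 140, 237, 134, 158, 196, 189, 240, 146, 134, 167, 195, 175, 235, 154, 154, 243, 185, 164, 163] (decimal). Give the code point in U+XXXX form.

U+F9923

Offset 0: leading byte 0xE2 = 11100010 → 3-byte char #1 = E2 82 A3.
Offset 3: leading byte 0xCB = 11001011 → 2-byte char #2 = CB 8C.
Offset 5: leading byte 0xED = 11101101 → 3-byte char #3 = ED 86 9E.
Offset 8: leading byte 0xC4 = 11000100 → 2-byte char #4 = C4 BD.
Offset 10: leading byte 0xF0 = 11110000 → 4-byte char #5 = F0 92 86 A7.
Offset 14: leading byte 0xC3 = 11000011 → 2-byte char #6 = C3 AF.
Offset 16: leading byte 0xEB = 11101011 → 3-byte char #7 = EB 9A 9A.
Offset 19: leading byte 0xF3 = 11110011 → 4-byte char #8 = F3 B9 A4 A3.
Leading byte 0xF3 = 11110011 matches 11110xxx → 4-byte sequence.
Byte 1: 0xF3 = 11110011, payload 011 (3 bits).
Byte 2: 0xB9 = 10111001 (10xxxxxx ✓), payload 111001.
Byte 3: 0xA4 = 10100100 (10xxxxxx ✓), payload 100100.
Byte 4: 0xA3 = 10100011 (10xxxxxx ✓), payload 100011.
Concatenate: 011111001100100100011 = 0xF9923 (21 bits → U+F9923).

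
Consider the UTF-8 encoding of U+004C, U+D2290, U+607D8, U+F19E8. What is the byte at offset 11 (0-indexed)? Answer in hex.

U+004C → 1-byte form 4C at offsets 0–0.
U+D2290 → 4-byte form F3 92 8A 90 at offsets 1–4.
U+607D8 → 4-byte form F1 A0 9F 98 at offsets 5–8.
U+F19E8 → 4-byte form F3 B1 A7 A8 at offsets 9–12.
Offset 11 falls in char 4's range; it's byte 3 of F3 B1 A7 A8 = 0xA7.

0xA7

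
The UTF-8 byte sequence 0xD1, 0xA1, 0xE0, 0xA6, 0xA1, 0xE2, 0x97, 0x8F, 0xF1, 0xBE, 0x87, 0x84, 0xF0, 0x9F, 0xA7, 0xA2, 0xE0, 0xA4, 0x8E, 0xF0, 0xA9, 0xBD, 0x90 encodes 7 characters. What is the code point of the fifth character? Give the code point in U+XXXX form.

Offset 0: leading byte 0xD1 = 11010001 → 2-byte char #1 = D1 A1.
Offset 2: leading byte 0xE0 = 11100000 → 3-byte char #2 = E0 A6 A1.
Offset 5: leading byte 0xE2 = 11100010 → 3-byte char #3 = E2 97 8F.
Offset 8: leading byte 0xF1 = 11110001 → 4-byte char #4 = F1 BE 87 84.
Offset 12: leading byte 0xF0 = 11110000 → 4-byte char #5 = F0 9F A7 A2.
Leading byte 0xF0 = 11110000 matches 11110xxx → 4-byte sequence.
Byte 1: 0xF0 = 11110000, payload 000 (3 bits).
Byte 2: 0x9F = 10011111 (10xxxxxx ✓), payload 011111.
Byte 3: 0xA7 = 10100111 (10xxxxxx ✓), payload 100111.
Byte 4: 0xA2 = 10100010 (10xxxxxx ✓), payload 100010.
Concatenate: 000011111100111100010 = 0x1F9E2 (21 bits → U+1F9E2).

U+1F9E2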